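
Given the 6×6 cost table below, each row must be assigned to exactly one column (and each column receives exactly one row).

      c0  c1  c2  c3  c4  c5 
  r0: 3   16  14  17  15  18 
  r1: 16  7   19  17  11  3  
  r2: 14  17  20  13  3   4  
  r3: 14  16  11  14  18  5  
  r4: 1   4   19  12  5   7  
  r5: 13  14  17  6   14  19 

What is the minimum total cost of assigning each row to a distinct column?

optimal assignment: row0→col0 (cost 3), row1→col5 (cost 3), row2→col4 (cost 3), row3→col2 (cost 11), row4→col1 (cost 4), row5→col3 (cost 6)
total = 3 + 3 + 3 + 11 + 4 + 6 = 30

Minimum assignment cost: 30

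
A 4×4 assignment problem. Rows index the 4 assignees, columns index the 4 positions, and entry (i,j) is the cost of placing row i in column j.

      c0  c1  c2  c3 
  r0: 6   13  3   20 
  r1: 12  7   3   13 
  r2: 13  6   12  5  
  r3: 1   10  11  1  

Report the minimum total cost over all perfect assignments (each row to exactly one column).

one of 2 optimal assignments: row0→col0 (cost 6), row1→col2 (cost 3), row2→col1 (cost 6), row3→col3 (cost 1)
total = 6 + 3 + 6 + 1 = 16

Minimum assignment cost: 16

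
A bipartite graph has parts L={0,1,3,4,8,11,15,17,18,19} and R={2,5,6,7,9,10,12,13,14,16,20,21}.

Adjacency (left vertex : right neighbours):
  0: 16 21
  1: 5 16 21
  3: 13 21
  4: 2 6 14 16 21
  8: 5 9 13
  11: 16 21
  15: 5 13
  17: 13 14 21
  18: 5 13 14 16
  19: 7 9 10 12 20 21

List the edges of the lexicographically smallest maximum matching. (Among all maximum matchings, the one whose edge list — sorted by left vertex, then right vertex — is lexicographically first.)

|M| = 8 (so the lex-smallest maximum matching has 8 edges)
process left vertices in ascending order; for each, take the smallest-labelled available neighbour that still permits 8 edges overall, or leave it unmatched if none does
lex-smallest matching: {0-16, 1-5, 3-13, 4-2, 8-9, 11-21, 17-14, 19-7}

Lex-smallest maximum matching: {(0,16), (1,5), (3,13), (4,2), (8,9), (11,21), (17,14), (19,7)}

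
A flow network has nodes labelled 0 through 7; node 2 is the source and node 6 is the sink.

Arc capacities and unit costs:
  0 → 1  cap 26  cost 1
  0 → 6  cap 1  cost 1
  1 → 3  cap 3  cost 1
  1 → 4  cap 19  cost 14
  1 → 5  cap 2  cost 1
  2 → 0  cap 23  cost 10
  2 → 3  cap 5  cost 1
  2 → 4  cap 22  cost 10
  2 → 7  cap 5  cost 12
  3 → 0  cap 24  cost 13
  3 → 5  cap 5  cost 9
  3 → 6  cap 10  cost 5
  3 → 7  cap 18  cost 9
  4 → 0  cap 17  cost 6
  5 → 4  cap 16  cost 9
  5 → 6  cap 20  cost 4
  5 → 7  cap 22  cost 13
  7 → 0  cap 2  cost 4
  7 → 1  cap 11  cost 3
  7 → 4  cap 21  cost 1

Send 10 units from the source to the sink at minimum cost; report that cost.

Minimum cost for 10 units: 107

shortest-cost path #1: 2→3→6 push 5 @ unit cost 6 (adds 30)
shortest-cost path #2: 2→0→6 push 1 @ unit cost 11 (adds 11)
shortest-cost path #3: 2→0→1→5→6 push 2 @ unit cost 16 (adds 32)
shortest-cost path #4: 2→0→1→3→6 push 2 @ unit cost 17 (adds 34)
total cost = 107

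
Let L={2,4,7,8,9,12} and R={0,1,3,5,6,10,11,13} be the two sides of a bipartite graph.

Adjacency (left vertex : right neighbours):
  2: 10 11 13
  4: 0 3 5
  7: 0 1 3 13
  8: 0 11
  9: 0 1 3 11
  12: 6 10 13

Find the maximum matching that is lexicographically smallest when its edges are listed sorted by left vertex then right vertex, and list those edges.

|M| = 6 (so the lex-smallest maximum matching has 6 edges)
process left vertices in ascending order; for each, take the smallest-labelled available neighbour that still permits 6 edges overall, or leave it unmatched if none does
lex-smallest matching: {2-10, 4-0, 7-1, 8-11, 9-3, 12-6}

Lex-smallest maximum matching: {(2,10), (4,0), (7,1), (8,11), (9,3), (12,6)}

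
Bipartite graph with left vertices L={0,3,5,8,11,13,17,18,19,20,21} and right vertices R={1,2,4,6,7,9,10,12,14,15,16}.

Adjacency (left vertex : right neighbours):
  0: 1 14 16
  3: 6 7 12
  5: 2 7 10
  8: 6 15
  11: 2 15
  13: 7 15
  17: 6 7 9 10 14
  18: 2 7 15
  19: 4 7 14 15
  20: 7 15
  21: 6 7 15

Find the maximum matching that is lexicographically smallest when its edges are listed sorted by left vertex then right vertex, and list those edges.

Lex-smallest maximum matching: {(0,1), (3,12), (5,10), (8,6), (11,2), (13,7), (17,9), (18,15), (19,4)}

|M| = 9 (so the lex-smallest maximum matching has 9 edges)
process left vertices in ascending order; for each, take the smallest-labelled available neighbour that still permits 9 edges overall, or leave it unmatched if none does
lex-smallest matching: {0-1, 3-12, 5-10, 8-6, 11-2, 13-7, 17-9, 18-15, 19-4}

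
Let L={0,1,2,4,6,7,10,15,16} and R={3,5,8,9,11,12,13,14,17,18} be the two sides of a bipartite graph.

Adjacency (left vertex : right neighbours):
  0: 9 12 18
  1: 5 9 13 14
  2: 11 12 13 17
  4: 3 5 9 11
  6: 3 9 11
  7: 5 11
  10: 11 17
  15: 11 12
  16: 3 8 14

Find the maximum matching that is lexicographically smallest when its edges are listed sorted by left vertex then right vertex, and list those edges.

|M| = 9 (so the lex-smallest maximum matching has 9 edges)
process left vertices in ascending order; for each, take the smallest-labelled available neighbour that still permits 9 edges overall, or leave it unmatched if none does
lex-smallest matching: {0-9, 1-14, 2-13, 4-3, 6-11, 7-5, 10-17, 15-12, 16-8}

Lex-smallest maximum matching: {(0,9), (1,14), (2,13), (4,3), (6,11), (7,5), (10,17), (15,12), (16,8)}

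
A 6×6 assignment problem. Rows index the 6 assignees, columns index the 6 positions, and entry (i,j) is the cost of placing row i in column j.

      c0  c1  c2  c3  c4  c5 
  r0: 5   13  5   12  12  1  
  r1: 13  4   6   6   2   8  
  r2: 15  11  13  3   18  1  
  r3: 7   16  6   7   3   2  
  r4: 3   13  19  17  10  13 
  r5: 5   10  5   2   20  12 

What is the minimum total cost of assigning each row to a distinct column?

optimal assignment: row0→col2 (cost 5), row1→col1 (cost 4), row2→col5 (cost 1), row3→col4 (cost 3), row4→col0 (cost 3), row5→col3 (cost 2)
total = 5 + 4 + 1 + 3 + 3 + 2 = 18

Minimum assignment cost: 18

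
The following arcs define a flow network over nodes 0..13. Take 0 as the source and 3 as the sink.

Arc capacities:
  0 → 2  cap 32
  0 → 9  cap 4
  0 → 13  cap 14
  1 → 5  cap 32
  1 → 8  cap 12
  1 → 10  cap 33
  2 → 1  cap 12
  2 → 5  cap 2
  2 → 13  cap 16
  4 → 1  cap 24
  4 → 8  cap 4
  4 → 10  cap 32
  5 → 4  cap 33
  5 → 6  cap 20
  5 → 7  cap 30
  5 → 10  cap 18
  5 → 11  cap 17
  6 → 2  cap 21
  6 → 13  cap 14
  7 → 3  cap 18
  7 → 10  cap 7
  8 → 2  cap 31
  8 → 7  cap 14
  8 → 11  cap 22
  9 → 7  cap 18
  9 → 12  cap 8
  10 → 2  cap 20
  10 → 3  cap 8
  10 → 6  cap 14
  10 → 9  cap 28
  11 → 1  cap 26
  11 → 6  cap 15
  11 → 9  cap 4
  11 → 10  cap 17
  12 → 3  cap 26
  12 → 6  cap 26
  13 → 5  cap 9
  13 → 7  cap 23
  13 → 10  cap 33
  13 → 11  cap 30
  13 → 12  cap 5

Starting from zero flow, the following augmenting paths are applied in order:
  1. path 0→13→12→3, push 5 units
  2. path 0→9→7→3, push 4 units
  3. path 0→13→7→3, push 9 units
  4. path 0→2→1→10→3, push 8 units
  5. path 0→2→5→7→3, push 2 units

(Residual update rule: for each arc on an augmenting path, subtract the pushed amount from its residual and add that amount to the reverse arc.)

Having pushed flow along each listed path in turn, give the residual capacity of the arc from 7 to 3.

Residual capacity of (7,3): 3

after path 1 (0→13→12→3, push 5): res(7,3)=18
after path 2 (0→9→7→3, push 4): res(7,3)=14
after path 3 (0→13→7→3, push 9): res(7,3)=5
after path 4 (0→2→1→10→3, push 8): res(7,3)=5
after path 5 (0→2→5→7→3, push 2): res(7,3)=3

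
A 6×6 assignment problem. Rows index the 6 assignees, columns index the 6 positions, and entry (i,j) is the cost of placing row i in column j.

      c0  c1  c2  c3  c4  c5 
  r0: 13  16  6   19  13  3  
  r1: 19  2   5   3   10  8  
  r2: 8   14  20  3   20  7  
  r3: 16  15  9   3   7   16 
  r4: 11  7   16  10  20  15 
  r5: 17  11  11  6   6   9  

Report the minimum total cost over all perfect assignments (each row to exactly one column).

Minimum assignment cost: 32

optimal assignment: row0→col5 (cost 3), row1→col2 (cost 5), row2→col0 (cost 8), row3→col3 (cost 3), row4→col1 (cost 7), row5→col4 (cost 6)
total = 3 + 5 + 8 + 3 + 7 + 6 = 32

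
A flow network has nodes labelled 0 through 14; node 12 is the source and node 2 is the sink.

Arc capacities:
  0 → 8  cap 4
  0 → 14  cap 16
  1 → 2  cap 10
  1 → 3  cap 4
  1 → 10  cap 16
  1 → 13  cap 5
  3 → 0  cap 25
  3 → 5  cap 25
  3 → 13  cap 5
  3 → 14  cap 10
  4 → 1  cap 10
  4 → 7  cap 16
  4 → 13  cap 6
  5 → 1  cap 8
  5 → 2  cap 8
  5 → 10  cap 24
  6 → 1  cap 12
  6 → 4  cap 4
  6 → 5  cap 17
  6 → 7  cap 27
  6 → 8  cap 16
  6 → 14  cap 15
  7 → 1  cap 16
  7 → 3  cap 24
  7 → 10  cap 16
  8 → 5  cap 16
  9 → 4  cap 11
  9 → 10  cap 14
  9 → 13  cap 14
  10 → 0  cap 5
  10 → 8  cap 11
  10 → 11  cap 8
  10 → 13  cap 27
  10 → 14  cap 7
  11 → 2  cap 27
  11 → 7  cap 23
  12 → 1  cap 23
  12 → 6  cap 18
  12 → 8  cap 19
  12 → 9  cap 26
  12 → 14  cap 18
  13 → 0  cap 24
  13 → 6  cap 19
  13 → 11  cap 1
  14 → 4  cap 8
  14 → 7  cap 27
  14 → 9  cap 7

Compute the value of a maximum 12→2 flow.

augment #1: 12→1→2 bottleneck 10, total now 10
augment #2: 12→6→5→2 bottleneck 8, total now 18
augment #3: 12→1→10→11→2 bottleneck 8, total now 26
augment #4: 12→1→13→11→2 bottleneck 1, total now 27

Maximum flow value: 27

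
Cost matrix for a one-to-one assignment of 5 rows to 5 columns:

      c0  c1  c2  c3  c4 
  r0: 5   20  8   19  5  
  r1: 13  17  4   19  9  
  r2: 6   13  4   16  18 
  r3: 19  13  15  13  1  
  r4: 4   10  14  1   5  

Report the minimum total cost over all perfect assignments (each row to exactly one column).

optimal assignment: row0→col0 (cost 5), row1→col2 (cost 4), row2→col1 (cost 13), row3→col4 (cost 1), row4→col3 (cost 1)
total = 5 + 4 + 13 + 1 + 1 = 24

Minimum assignment cost: 24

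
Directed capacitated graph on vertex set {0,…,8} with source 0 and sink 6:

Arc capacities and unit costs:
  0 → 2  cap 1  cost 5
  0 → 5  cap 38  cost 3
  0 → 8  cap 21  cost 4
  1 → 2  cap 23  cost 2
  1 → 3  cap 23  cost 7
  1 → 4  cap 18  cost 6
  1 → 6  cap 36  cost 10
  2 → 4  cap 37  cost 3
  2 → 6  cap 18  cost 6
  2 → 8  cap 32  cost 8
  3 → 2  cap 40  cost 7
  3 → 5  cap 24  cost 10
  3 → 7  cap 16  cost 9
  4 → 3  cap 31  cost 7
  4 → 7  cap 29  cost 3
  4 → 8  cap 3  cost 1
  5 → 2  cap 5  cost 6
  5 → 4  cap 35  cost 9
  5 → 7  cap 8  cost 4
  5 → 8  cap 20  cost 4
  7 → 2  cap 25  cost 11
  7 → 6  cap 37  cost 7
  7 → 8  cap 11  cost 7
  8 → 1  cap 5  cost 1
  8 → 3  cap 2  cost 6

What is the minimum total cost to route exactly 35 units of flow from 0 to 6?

shortest-cost path #1: 0→2→6 push 1 @ unit cost 11 (adds 11)
shortest-cost path #2: 0→8→1→2→6 push 5 @ unit cost 13 (adds 65)
shortest-cost path #3: 0→5→7→6 push 8 @ unit cost 14 (adds 112)
shortest-cost path #4: 0→5→2→6 push 5 @ unit cost 15 (adds 75)
shortest-cost path #5: 0→5→4→7→6 push 16 @ unit cost 22 (adds 352)
total cost = 615

Minimum cost for 35 units: 615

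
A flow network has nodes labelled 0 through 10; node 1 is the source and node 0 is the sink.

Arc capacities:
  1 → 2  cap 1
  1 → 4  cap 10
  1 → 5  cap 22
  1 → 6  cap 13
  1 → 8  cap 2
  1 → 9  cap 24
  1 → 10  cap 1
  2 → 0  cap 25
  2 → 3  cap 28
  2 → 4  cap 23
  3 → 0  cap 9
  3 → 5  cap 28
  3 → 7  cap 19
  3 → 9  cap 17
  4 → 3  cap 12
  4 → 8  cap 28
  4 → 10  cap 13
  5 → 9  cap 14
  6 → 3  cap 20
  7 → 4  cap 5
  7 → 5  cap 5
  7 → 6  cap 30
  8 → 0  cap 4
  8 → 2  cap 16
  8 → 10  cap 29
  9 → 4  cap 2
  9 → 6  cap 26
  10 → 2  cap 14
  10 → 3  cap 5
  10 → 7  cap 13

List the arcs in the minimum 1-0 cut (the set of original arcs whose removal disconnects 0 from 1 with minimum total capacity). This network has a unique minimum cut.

Min-cut arcs: {(1,2), (1,4), (1,8), (1,10), (3,0), (7,4), (9,4)} (total capacity 30)

augment #1: 1→2→0 push 1
augment #2: 1→8→0 push 2
augment #3: 1→4→3→0 push 9
augment #4: 1→4→8→0 push 1
augment #5: 1→10→2→0 push 1
augment #6: 1→9→4→8→0 push 1
augment #7: 1→9→4→8→2→0 push 1
augment #8: 1→6→3→4→8→2→0 push 9
augment #9: 1→6→3→7→4→8→2→0 push 4
augment #10: 1→9→6→3→7→4→8→2→0 push 1
max flow = 30; residual-reachable set from 1 gives S-side
cut edges (S→T): {(1,2), (1,4), (1,8), (1,10), (3,0), (7,4), (9,4)} total cap 30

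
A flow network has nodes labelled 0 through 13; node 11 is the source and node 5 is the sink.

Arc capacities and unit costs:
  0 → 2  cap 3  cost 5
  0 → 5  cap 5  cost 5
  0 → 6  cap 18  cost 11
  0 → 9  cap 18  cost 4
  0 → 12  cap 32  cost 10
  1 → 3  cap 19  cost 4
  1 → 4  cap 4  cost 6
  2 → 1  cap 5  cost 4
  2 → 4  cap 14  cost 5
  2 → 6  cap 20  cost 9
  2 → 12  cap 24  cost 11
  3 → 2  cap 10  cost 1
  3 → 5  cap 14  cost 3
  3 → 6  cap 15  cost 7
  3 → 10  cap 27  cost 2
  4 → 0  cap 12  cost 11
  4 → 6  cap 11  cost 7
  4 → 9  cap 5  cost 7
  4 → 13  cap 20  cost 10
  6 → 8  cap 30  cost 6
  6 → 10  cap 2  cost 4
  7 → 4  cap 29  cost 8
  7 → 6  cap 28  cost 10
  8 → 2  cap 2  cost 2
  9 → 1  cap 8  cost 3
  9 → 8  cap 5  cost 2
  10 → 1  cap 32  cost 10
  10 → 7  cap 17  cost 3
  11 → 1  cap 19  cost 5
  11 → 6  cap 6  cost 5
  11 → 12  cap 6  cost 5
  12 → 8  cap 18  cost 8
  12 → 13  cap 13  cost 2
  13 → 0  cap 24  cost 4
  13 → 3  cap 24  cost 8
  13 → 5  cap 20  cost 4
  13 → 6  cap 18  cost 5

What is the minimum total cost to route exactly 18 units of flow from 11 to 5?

shortest-cost path #1: 11→12→13→5 push 6 @ unit cost 11 (adds 66)
shortest-cost path #2: 11→1→3→5 push 12 @ unit cost 12 (adds 144)
total cost = 210

Minimum cost for 18 units: 210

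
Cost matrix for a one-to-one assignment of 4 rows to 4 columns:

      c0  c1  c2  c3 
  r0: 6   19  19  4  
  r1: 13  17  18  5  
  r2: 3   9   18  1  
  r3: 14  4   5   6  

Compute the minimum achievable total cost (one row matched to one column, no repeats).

Minimum assignment cost: 25

optimal assignment: row0→col0 (cost 6), row1→col3 (cost 5), row2→col1 (cost 9), row3→col2 (cost 5)
total = 6 + 5 + 9 + 5 = 25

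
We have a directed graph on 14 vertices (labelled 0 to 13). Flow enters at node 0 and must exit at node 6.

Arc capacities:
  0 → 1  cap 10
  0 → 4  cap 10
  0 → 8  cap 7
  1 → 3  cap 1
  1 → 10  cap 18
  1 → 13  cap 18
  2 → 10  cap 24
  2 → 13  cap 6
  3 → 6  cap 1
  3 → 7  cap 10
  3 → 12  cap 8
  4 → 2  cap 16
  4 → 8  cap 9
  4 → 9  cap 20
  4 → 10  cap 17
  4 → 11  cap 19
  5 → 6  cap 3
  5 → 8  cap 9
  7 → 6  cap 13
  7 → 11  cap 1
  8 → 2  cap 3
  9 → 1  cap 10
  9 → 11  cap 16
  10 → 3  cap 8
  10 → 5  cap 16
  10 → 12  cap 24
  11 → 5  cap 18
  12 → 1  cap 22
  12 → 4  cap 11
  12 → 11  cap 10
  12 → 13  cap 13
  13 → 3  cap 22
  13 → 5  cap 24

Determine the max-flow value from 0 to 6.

Maximum flow value: 14

augment #1: 0→1→3→6 bottleneck 1, total now 1
augment #2: 0→1→10→5→6 bottleneck 3, total now 4
augment #3: 0→1→10→3→7→6 bottleneck 6, total now 10
augment #4: 0→4→10→3→7→6 bottleneck 2, total now 12
augment #5: 0→4→2→13→3→7→6 bottleneck 2, total now 14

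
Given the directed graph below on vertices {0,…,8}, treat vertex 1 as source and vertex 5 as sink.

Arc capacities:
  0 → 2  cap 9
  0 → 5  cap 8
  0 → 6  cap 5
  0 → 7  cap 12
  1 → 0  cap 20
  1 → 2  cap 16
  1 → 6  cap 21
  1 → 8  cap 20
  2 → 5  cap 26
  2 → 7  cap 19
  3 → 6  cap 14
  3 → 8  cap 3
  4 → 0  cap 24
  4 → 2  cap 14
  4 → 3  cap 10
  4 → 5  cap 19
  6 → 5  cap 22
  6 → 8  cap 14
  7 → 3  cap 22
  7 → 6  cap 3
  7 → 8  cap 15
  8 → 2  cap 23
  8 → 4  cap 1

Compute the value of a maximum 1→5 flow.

Maximum flow value: 57

augment #1: 1→0→5 bottleneck 8, total now 8
augment #2: 1→2→5 bottleneck 16, total now 24
augment #3: 1→6→5 bottleneck 21, total now 45
augment #4: 1→0→2→5 bottleneck 9, total now 54
augment #5: 1→0→6→5 bottleneck 1, total now 55
augment #6: 1→8→2→5 bottleneck 1, total now 56
augment #7: 1→8→4→5 bottleneck 1, total now 57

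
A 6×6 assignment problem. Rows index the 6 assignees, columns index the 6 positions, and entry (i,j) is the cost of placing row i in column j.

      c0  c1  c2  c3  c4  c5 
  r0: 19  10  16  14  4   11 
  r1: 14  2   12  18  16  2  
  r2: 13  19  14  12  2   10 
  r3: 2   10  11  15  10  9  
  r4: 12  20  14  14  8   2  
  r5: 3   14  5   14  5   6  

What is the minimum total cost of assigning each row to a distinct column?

one of 2 optimal assignments: row0→col3 (cost 14), row1→col1 (cost 2), row2→col4 (cost 2), row3→col0 (cost 2), row4→col5 (cost 2), row5→col2 (cost 5)
total = 14 + 2 + 2 + 2 + 2 + 5 = 27

Minimum assignment cost: 27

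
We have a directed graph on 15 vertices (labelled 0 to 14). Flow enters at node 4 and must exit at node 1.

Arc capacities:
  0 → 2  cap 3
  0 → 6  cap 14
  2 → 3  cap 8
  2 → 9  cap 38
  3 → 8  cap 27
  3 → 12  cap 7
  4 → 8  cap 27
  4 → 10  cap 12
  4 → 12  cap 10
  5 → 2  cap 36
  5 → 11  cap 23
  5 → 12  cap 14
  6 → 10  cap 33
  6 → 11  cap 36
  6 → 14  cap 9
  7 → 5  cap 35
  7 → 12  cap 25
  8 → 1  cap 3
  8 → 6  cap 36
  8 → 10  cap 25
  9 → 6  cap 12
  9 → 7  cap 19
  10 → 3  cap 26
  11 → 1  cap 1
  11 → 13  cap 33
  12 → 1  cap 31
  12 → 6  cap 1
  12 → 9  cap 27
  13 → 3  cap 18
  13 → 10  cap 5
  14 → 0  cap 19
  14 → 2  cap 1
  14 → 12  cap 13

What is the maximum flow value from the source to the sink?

Maximum flow value: 30

augment #1: 4→8→1 bottleneck 3, total now 3
augment #2: 4→12→1 bottleneck 10, total now 13
augment #3: 4→8→6→11→1 bottleneck 1, total now 14
augment #4: 4→10→3→12→1 bottleneck 7, total now 21
augment #5: 4→8→6→14→12→1 bottleneck 9, total now 30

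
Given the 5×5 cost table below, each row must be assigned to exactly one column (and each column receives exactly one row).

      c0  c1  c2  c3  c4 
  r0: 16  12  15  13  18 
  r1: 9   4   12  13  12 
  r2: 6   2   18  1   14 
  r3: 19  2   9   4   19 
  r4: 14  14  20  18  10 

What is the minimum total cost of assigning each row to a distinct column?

Minimum assignment cost: 37

optimal assignment: row0→col2 (cost 15), row1→col0 (cost 9), row2→col3 (cost 1), row3→col1 (cost 2), row4→col4 (cost 10)
total = 15 + 9 + 1 + 2 + 10 = 37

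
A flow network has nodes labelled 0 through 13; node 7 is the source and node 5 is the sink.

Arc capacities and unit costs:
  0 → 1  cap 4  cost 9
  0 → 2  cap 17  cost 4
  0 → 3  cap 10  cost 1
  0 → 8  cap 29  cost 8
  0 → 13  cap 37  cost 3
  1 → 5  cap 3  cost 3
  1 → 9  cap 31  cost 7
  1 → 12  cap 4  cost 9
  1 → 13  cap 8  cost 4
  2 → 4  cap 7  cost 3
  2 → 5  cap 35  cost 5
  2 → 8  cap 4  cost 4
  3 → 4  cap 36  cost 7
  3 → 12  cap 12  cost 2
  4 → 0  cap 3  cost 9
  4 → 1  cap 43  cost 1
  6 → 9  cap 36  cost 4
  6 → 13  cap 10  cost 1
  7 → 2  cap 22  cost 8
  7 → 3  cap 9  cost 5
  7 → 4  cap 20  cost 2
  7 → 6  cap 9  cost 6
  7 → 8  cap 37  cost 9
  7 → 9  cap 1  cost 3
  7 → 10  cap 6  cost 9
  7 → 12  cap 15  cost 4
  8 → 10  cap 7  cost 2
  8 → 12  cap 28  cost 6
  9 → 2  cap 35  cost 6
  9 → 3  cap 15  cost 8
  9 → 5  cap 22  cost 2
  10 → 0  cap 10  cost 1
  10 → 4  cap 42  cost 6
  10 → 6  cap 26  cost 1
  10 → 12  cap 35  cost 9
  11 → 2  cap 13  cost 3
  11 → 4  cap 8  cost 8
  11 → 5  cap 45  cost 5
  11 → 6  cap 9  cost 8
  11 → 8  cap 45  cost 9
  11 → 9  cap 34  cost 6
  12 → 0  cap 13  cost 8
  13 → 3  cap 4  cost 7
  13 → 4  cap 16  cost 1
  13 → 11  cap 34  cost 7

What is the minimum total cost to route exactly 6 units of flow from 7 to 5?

Minimum cost for 6 units: 47

shortest-cost path #1: 7→9→5 push 1 @ unit cost 5 (adds 5)
shortest-cost path #2: 7→4→1→5 push 3 @ unit cost 6 (adds 18)
shortest-cost path #3: 7→6→9→5 push 2 @ unit cost 12 (adds 24)
total cost = 47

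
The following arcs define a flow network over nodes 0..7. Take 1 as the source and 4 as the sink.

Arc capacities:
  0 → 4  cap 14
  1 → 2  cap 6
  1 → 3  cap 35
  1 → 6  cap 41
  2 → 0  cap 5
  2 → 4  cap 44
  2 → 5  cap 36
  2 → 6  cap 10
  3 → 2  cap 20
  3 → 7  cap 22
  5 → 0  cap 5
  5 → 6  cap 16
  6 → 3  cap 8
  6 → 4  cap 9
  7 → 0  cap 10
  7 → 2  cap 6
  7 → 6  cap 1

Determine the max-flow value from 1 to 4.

Maximum flow value: 51

augment #1: 1→2→4 bottleneck 6, total now 6
augment #2: 1→6→4 bottleneck 9, total now 15
augment #3: 1→3→2→4 bottleneck 20, total now 35
augment #4: 1→3→7→0→4 bottleneck 10, total now 45
augment #5: 1→3→7→2→4 bottleneck 5, total now 50
augment #6: 1→6→3→7→2→4 bottleneck 1, total now 51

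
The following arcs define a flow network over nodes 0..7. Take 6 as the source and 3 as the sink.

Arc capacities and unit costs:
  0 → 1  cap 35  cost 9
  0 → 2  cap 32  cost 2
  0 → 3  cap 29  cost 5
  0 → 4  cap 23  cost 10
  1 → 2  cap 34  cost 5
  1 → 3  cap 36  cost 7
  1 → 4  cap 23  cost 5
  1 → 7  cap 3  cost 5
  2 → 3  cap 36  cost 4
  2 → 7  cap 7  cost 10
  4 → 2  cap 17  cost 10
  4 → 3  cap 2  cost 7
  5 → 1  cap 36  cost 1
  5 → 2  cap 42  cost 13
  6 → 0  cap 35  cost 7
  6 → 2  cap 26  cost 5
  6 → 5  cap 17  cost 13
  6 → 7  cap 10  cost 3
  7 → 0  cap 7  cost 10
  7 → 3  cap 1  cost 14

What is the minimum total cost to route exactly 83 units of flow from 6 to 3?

Minimum cost for 83 units: 1110

shortest-cost path #1: 6→2→3 push 26 @ unit cost 9 (adds 234)
shortest-cost path #2: 6→0→3 push 29 @ unit cost 12 (adds 348)
shortest-cost path #3: 6→0→2→3 push 6 @ unit cost 13 (adds 78)
shortest-cost path #4: 6→7→3 push 1 @ unit cost 17 (adds 17)
shortest-cost path #5: 6→7→0→2→3 push 4 @ unit cost 19 (adds 76)
shortest-cost path #6: 6→5→1→3 push 17 @ unit cost 21 (adds 357)
total cost = 1110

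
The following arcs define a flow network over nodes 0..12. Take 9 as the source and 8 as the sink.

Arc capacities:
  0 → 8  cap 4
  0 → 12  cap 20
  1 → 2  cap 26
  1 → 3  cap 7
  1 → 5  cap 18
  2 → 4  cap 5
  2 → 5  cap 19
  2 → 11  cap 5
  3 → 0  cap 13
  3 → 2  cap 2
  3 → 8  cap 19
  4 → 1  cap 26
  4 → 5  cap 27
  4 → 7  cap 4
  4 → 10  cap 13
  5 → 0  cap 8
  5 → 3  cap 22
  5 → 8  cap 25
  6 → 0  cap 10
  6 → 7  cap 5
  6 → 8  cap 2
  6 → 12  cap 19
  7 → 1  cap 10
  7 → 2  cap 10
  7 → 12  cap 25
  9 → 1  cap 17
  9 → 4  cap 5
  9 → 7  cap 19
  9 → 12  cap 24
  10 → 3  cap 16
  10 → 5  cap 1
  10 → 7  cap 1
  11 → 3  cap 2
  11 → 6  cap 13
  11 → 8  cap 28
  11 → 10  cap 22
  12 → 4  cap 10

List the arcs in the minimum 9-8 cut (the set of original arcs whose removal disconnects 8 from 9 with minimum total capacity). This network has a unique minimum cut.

Min-cut arcs: {(9,1), (9,4), (9,7), (12,4)} (total capacity 51)

augment #1: 9→1→3→8 push 7
augment #2: 9→1→5→8 push 10
augment #3: 9→4→5→8 push 5
augment #4: 9→7→1→5→8 push 8
augment #5: 9→7→2→5→8 push 2
augment #6: 9→7→2→11→8 push 5
augment #7: 9→7→2→5→0→8 push 3
augment #8: 9→12→4→5→0→8 push 1
augment #9: 9→12→4→5→3→8 push 9
augment #10: 9→7→1→2→5→3→8 push 1
max flow = 51; residual-reachable set from 9 gives S-side
cut edges (S→T): {(9,1), (9,4), (9,7), (12,4)} total cap 51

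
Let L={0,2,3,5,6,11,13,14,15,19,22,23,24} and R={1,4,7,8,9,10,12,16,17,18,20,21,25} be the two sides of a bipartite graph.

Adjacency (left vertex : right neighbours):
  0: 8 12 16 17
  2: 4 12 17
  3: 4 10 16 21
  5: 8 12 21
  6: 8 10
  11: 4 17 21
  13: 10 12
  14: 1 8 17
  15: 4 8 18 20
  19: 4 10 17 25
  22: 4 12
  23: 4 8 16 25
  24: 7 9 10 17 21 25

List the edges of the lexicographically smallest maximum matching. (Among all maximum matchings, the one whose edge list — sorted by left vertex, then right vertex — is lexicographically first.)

Lex-smallest maximum matching: {(0,8), (2,4), (3,10), (5,21), (11,17), (13,12), (14,1), (15,18), (19,25), (23,16), (24,7)}

|M| = 11 (so the lex-smallest maximum matching has 11 edges)
process left vertices in ascending order; for each, take the smallest-labelled available neighbour that still permits 11 edges overall, or leave it unmatched if none does
lex-smallest matching: {0-8, 2-4, 3-10, 5-21, 11-17, 13-12, 14-1, 15-18, 19-25, 23-16, 24-7}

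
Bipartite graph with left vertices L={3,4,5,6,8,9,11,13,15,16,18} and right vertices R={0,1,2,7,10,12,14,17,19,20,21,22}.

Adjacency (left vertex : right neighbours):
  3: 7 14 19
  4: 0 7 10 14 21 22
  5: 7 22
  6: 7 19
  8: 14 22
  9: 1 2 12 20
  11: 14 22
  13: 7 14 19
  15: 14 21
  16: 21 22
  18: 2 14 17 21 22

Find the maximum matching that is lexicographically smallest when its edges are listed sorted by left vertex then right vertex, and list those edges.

Lex-smallest maximum matching: {(3,7), (4,0), (5,22), (6,19), (8,14), (9,1), (15,21), (18,2)}

|M| = 8 (so the lex-smallest maximum matching has 8 edges)
process left vertices in ascending order; for each, take the smallest-labelled available neighbour that still permits 8 edges overall, or leave it unmatched if none does
lex-smallest matching: {3-7, 4-0, 5-22, 6-19, 8-14, 9-1, 15-21, 18-2}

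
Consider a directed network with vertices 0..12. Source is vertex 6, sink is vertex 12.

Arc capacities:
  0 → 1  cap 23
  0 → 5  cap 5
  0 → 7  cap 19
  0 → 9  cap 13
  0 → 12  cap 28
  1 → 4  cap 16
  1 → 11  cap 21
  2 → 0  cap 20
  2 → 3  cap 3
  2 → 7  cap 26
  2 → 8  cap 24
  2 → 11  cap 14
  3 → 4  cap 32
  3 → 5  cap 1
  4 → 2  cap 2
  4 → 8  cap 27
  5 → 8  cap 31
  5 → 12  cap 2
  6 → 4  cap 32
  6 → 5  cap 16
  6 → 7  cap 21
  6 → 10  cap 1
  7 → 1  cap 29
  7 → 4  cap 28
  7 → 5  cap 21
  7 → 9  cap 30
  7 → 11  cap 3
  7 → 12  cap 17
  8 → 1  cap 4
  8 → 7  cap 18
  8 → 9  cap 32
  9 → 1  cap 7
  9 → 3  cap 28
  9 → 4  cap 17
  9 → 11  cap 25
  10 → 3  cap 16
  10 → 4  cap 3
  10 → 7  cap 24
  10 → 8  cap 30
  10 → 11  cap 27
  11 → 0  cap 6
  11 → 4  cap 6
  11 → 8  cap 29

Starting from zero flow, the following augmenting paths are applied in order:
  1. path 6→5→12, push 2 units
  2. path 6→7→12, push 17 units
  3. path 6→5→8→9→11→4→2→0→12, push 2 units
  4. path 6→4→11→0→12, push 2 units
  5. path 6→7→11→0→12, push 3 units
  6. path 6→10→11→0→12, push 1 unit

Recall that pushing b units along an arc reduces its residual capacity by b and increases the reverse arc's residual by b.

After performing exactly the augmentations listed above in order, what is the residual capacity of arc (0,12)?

after path 1 (6→5→12, push 2): res(0,12)=28
after path 2 (6→7→12, push 17): res(0,12)=28
after path 3 (6→5→8→9→11→4→2→0→12, push 2): res(0,12)=26
after path 4 (6→4→11→0→12, push 2): res(0,12)=24
after path 5 (6→7→11→0→12, push 3): res(0,12)=21
after path 6 (6→10→11→0→12, push 1): res(0,12)=20

Residual capacity of (0,12): 20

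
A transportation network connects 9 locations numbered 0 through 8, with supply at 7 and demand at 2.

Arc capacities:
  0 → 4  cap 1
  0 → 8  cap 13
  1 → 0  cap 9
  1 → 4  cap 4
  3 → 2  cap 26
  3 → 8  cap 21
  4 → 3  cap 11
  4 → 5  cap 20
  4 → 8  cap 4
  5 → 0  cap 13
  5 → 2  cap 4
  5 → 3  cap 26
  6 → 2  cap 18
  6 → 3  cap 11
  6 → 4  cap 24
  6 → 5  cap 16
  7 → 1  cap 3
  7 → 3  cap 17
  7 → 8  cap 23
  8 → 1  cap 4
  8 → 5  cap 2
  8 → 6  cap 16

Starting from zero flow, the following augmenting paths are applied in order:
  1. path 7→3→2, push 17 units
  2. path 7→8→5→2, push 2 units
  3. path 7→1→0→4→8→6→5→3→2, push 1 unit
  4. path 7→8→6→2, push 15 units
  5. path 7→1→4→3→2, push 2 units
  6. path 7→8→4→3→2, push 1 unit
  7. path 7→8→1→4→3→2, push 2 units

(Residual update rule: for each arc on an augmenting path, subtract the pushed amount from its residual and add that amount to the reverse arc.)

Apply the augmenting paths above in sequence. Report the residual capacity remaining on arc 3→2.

Residual capacity of (3,2): 3

after path 1 (7→3→2, push 17): res(3,2)=9
after path 2 (7→8→5→2, push 2): res(3,2)=9
after path 3 (7→1→0→4→8→6→5→3→2, push 1): res(3,2)=8
after path 4 (7→8→6→2, push 15): res(3,2)=8
after path 5 (7→1→4→3→2, push 2): res(3,2)=6
after path 6 (7→8→4→3→2, push 1): res(3,2)=5
after path 7 (7→8→1→4→3→2, push 2): res(3,2)=3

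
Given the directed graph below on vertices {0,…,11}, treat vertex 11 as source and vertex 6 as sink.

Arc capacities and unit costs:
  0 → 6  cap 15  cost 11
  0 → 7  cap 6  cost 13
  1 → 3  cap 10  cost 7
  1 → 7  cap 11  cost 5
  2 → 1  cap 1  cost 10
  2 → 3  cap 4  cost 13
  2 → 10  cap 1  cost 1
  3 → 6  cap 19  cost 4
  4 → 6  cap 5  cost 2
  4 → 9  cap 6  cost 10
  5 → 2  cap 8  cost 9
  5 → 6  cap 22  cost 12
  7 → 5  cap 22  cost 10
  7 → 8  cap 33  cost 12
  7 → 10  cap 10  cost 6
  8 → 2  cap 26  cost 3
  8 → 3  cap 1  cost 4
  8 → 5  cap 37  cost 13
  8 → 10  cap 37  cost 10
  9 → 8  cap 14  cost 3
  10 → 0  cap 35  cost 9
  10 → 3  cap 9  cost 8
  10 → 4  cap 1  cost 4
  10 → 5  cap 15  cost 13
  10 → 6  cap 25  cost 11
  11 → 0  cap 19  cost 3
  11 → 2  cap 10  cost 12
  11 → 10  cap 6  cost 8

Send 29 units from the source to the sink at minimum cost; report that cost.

shortest-cost path #1: 11→0→6 push 15 @ unit cost 14 (adds 210)
shortest-cost path #2: 11→10→4→6 push 1 @ unit cost 14 (adds 14)
shortest-cost path #3: 11→10→6 push 5 @ unit cost 19 (adds 95)
shortest-cost path #4: 11→2→10→6 push 1 @ unit cost 24 (adds 24)
shortest-cost path #5: 11→2→3→6 push 4 @ unit cost 29 (adds 116)
shortest-cost path #6: 11→0→7→10→6 push 3 @ unit cost 33 (adds 99)
total cost = 558

Minimum cost for 29 units: 558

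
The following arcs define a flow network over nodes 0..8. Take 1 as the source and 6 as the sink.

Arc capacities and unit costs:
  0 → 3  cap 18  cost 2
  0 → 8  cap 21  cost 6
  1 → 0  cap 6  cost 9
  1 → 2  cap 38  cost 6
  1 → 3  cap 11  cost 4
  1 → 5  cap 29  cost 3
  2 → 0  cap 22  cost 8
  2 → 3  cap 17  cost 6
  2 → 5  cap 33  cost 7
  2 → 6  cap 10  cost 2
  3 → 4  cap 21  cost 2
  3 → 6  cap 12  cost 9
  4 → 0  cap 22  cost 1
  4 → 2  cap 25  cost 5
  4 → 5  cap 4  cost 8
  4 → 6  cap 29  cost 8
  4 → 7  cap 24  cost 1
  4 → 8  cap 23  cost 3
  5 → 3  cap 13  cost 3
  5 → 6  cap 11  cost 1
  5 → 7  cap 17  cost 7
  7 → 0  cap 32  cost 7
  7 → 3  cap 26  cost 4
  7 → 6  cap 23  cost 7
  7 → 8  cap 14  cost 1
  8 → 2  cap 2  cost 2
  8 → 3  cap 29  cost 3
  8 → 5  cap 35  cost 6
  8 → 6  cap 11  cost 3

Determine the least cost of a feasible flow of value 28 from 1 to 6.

shortest-cost path #1: 1→5→6 push 11 @ unit cost 4 (adds 44)
shortest-cost path #2: 1→2→6 push 10 @ unit cost 8 (adds 80)
shortest-cost path #3: 1→3→4→7→8→6 push 7 @ unit cost 11 (adds 77)
total cost = 201

Minimum cost for 28 units: 201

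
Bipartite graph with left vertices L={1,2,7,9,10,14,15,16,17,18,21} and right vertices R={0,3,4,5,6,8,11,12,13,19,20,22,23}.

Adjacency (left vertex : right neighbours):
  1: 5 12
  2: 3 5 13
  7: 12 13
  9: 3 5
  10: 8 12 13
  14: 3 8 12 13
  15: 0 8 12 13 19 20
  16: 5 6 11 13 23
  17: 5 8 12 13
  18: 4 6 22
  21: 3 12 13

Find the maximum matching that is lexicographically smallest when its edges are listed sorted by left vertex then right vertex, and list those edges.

Lex-smallest maximum matching: {(1,5), (2,3), (7,12), (10,8), (14,13), (15,0), (16,6), (18,4)}

|M| = 8 (so the lex-smallest maximum matching has 8 edges)
process left vertices in ascending order; for each, take the smallest-labelled available neighbour that still permits 8 edges overall, or leave it unmatched if none does
lex-smallest matching: {1-5, 2-3, 7-12, 10-8, 14-13, 15-0, 16-6, 18-4}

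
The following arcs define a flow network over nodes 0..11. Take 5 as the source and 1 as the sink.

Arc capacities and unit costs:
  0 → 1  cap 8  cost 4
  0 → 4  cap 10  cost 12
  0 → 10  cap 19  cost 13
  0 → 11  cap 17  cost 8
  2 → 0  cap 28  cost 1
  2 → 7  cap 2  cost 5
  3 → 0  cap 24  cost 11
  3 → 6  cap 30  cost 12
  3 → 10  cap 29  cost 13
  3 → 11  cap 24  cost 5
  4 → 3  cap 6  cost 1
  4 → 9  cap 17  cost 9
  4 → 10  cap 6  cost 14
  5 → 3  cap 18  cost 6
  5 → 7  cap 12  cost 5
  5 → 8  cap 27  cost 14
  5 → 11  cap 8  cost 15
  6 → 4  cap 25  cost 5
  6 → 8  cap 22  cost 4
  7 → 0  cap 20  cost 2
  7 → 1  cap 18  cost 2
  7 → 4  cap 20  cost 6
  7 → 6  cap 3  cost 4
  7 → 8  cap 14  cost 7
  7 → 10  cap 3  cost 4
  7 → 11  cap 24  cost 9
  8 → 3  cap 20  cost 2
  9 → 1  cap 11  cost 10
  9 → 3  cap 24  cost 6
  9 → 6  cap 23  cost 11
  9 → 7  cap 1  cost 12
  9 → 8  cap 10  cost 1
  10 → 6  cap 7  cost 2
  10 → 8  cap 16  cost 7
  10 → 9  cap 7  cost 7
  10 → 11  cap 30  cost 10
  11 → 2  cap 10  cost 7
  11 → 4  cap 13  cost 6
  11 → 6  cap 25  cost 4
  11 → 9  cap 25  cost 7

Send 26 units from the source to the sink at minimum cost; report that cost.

shortest-cost path #1: 5→7→1 push 12 @ unit cost 7 (adds 84)
shortest-cost path #2: 5→3→0→1 push 8 @ unit cost 21 (adds 168)
shortest-cost path #3: 5→3→11→2→7→1 push 2 @ unit cost 25 (adds 50)
shortest-cost path #4: 5→3→11→9→1 push 4 @ unit cost 28 (adds 112)
total cost = 414

Minimum cost for 26 units: 414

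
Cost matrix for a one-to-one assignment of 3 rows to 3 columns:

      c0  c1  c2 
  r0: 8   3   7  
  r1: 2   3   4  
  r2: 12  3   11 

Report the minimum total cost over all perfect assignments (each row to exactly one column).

optimal assignment: row0→col2 (cost 7), row1→col0 (cost 2), row2→col1 (cost 3)
total = 7 + 2 + 3 = 12

Minimum assignment cost: 12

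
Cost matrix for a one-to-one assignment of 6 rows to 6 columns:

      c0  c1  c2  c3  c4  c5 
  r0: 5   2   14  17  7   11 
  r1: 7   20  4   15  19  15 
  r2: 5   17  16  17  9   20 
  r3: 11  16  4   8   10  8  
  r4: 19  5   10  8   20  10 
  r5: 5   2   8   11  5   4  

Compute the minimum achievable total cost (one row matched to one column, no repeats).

Minimum assignment cost: 32

optimal assignment: row0→col1 (cost 2), row1→col2 (cost 4), row2→col0 (cost 5), row3→col5 (cost 8), row4→col3 (cost 8), row5→col4 (cost 5)
total = 2 + 4 + 5 + 8 + 8 + 5 = 32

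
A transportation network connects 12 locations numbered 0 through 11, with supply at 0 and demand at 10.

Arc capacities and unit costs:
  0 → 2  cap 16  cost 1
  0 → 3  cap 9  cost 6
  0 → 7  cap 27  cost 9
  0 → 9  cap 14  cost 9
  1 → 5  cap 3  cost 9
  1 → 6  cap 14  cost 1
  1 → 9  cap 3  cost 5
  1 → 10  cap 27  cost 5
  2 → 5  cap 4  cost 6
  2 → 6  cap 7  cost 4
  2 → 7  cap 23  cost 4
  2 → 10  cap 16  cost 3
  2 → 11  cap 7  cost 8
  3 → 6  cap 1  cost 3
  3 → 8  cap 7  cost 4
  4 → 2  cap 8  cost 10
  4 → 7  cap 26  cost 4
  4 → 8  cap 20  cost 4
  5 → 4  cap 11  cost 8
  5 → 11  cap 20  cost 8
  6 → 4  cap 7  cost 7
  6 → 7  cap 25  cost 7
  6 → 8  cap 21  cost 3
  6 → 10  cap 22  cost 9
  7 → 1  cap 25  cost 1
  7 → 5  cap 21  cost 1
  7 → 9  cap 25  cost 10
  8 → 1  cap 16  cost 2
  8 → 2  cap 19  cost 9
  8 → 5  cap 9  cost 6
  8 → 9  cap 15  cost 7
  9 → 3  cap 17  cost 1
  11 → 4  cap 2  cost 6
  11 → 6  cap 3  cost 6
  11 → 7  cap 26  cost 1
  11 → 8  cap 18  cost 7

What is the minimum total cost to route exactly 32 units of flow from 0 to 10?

Minimum cost for 32 units: 304

shortest-cost path #1: 0→2→10 push 16 @ unit cost 4 (adds 64)
shortest-cost path #2: 0→7→1→10 push 16 @ unit cost 15 (adds 240)
total cost = 304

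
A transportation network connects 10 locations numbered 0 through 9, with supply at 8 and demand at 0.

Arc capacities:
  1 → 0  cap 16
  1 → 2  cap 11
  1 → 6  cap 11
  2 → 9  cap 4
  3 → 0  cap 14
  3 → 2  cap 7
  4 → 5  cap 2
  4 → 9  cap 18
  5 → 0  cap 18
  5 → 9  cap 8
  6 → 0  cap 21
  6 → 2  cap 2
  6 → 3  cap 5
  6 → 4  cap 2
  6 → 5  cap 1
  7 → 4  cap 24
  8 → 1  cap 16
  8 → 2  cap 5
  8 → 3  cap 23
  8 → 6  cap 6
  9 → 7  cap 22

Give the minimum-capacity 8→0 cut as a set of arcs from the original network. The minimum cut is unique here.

Min-cut arcs: {(3,0), (4,5), (8,1), (8,6)} (total capacity 38)

augment #1: 8→1→0 push 16
augment #2: 8→3→0 push 14
augment #3: 8→6→0 push 6
augment #4: 8→2→9→7→4→5→0 push 2
max flow = 38; residual-reachable set from 8 gives S-side
cut edges (S→T): {(3,0), (4,5), (8,1), (8,6)} total cap 38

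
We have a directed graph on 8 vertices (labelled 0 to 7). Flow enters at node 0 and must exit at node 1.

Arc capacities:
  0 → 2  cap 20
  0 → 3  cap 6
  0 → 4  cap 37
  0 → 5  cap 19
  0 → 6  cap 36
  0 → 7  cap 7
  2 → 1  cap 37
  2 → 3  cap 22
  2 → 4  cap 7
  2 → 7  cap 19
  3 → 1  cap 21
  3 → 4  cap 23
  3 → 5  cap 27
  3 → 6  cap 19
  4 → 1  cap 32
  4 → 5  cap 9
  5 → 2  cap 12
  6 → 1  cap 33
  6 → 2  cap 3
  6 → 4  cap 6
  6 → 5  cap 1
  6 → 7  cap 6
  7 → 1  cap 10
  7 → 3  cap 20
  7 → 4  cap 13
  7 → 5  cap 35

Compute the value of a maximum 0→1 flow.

augment #1: 0→2→1 bottleneck 20, total now 20
augment #2: 0→3→1 bottleneck 6, total now 26
augment #3: 0→4→1 bottleneck 32, total now 58
augment #4: 0→6→1 bottleneck 33, total now 91
augment #5: 0→7→1 bottleneck 7, total now 98
augment #6: 0→5→2→1 bottleneck 12, total now 110
augment #7: 0→6→2→1 bottleneck 3, total now 113

Maximum flow value: 113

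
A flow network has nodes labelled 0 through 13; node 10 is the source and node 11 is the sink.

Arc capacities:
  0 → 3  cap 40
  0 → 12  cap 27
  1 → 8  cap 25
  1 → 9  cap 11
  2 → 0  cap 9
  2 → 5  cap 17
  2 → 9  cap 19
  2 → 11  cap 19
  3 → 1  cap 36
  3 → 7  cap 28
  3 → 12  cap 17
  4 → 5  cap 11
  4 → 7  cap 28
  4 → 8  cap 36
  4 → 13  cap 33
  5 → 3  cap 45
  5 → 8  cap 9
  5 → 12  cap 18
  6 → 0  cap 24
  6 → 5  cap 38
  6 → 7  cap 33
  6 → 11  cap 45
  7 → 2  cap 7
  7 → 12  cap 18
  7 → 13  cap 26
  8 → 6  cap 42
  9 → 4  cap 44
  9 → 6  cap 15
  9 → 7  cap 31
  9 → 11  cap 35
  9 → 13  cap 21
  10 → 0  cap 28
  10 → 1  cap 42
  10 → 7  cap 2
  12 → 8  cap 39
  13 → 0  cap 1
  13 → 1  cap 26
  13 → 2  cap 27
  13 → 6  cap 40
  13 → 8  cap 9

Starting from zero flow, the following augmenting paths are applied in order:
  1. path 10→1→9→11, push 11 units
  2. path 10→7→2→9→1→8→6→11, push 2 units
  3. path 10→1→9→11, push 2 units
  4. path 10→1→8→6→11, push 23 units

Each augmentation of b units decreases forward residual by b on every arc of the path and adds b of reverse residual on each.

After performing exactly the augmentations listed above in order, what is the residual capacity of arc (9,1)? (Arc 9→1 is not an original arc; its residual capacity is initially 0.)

Residual capacity of (9,1): 11

after path 1 (10→1→9→11, push 11): res(9,1)=11
after path 2 (10→7→2→9→1→8→6→11, push 2): res(9,1)=9
after path 3 (10→1→9→11, push 2): res(9,1)=11
after path 4 (10→1→8→6→11, push 23): res(9,1)=11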